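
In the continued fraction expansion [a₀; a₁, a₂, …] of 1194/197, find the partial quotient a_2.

1194 ÷ 197 → quotient 6, remainder 12
197 ÷ 12 → quotient 16, remainder 5
12 ÷ 5 → quotient 2, remainder 2

2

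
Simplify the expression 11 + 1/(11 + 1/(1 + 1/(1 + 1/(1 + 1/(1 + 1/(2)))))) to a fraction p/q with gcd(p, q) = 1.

Build up convergents one term at a time:
a_0 = 11: 11/1
a_1 = 11: 122/11
a_2 = 1: 133/12
a_3 = 1: 255/23
a_4 = 1: 388/35
a_5 = 1: 643/58
a_6 = 2: 1674/151

1674/151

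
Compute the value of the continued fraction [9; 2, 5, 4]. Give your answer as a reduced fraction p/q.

435/46

a_0 = 9: 9/1
a_1 = 2: 19/2
a_2 = 5: 104/11
a_3 = 4: 435/46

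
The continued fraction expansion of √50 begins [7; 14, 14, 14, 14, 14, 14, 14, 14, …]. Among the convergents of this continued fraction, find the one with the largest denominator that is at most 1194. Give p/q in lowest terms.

1393/197

a_0 = 7: 7/1  (≤ bound)
a_1 = 14: 99/14  (≤ bound)
a_2 = 14: 1393/197  (≤ bound)
a_3 = 14: 19601/2772  (> 1194, stop)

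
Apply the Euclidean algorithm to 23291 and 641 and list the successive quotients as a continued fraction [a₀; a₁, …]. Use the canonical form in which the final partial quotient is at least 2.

23291 = 36·641 + 215, so a_0 = 36
641 = 2·215 + 211, so a_1 = 2
215 = 1·211 + 4, so a_2 = 1
211 = 52·4 + 3, so a_3 = 52
4 = 1·3 + 1, so a_4 = 1
3 = 3·1 + 0, so a_5 = 3

[36; 2, 1, 52, 1, 3]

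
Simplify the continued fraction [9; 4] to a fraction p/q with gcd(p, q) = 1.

Use the convergent recurrence hₖ = aₖ·hₖ₋₁ + hₖ₋₂ (and likewise for the denominators kₖ):
a_0 = 9: 9/1
a_1 = 4: 37/4

37/4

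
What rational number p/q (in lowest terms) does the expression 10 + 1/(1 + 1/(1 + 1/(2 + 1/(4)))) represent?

233/22

Work from the innermost term outward:
Start with 4.
2 + 1/(4/1) = 2 + 1/4 = 9/4
1 + 1/(9/4) = 1 + 4/9 = 13/9
1 + 1/(13/9) = 1 + 9/13 = 22/13
10 + 1/(22/13) = 10 + 13/22 = 233/22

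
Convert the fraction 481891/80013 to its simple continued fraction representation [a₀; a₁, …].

[6; 44, 7, 1, 1, 10, 2, 5]

481891 = 6·80013 + 1813, so a_0 = 6
80013 = 44·1813 + 241, so a_1 = 44
1813 = 7·241 + 126, so a_2 = 7
241 = 1·126 + 115, so a_3 = 1
126 = 1·115 + 11, so a_4 = 1
115 = 10·11 + 5, so a_5 = 10
11 = 2·5 + 1, so a_6 = 2
5 = 5·1 + 0, so a_7 = 5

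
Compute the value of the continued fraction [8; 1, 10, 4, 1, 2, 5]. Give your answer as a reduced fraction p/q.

Compute successive convergents:
a_0 = 8: 8/1
a_1 = 1: 9/1
a_2 = 10: 98/11
a_3 = 4: 401/45
a_4 = 1: 499/56
a_5 = 2: 1399/157
a_6 = 5: 7494/841

7494/841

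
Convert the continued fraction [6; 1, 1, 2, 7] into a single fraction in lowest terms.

Start with 7.
2 + 1/(7/1) = 2 + 1/7 = 15/7
1 + 1/(15/7) = 1 + 7/15 = 22/15
1 + 1/(22/15) = 1 + 15/22 = 37/22
6 + 1/(37/22) = 6 + 22/37 = 244/37

244/37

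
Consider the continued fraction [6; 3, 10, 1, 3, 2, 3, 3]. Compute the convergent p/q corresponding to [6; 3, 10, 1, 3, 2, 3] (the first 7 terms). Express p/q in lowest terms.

a_0 = 6: 6/1
a_1 = 3: 19/3
a_2 = 10: 196/31
a_3 = 1: 215/34
a_4 = 3: 841/133
a_5 = 2: 1897/300
a_6 = 3: 6532/1033

6532/1033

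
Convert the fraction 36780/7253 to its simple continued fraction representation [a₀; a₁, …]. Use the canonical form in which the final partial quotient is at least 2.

[5; 14, 11, 1, 42]

36780 = 5·7253 + 515, so a_0 = 5
7253 = 14·515 + 43, so a_1 = 14
515 = 11·43 + 42, so a_2 = 11
43 = 1·42 + 1, so a_3 = 1
42 = 42·1 + 0, so a_4 = 42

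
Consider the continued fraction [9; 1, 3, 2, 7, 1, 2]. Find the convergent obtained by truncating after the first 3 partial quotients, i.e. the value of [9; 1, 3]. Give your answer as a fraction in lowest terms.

39/4

a_0 = 9: 9/1
a_1 = 1: 10/1
a_2 = 3: 39/4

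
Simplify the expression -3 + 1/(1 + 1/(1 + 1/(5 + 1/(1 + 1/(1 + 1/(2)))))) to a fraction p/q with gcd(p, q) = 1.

a_0 = -3: -3/1
a_1 = 1: -2/1
a_2 = 1: -5/2
a_3 = 5: -27/11
a_4 = 1: -32/13
a_5 = 1: -59/24
a_6 = 2: -150/61

-150/61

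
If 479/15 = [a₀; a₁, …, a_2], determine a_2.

479 = 31·15 + 14, so a_0 = 31
15 = 1·14 + 1, so a_1 = 1
14 = 14·1 + 0, so a_2 = 14

14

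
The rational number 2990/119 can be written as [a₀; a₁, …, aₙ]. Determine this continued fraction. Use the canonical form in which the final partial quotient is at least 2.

[25; 7, 1, 14]

⌊2990/119⌋ = 25, remainder 15
⌊119/15⌋ = 7, remainder 14
⌊15/14⌋ = 1, remainder 1
⌊14/1⌋ = 14, remainder 0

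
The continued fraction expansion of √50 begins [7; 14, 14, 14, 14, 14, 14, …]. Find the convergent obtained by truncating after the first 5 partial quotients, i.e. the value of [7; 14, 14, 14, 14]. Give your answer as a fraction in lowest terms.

a_0 = 7: 7/1
a_1 = 14: 99/14
a_2 = 14: 1393/197
a_3 = 14: 19601/2772
a_4 = 14: 275807/39005

275807/39005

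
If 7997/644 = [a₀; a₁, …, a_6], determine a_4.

Apply division with remainder until the remainder is 0:
7997 ÷ 644 → quotient 12, remainder 269
644 ÷ 269 → quotient 2, remainder 106
269 ÷ 106 → quotient 2, remainder 57
106 ÷ 57 → quotient 1, remainder 49
57 ÷ 49 → quotient 1, remainder 8

1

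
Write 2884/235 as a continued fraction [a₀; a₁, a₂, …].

2884 = 12·235 + 64, so a_0 = 12
235 = 3·64 + 43, so a_1 = 3
64 = 1·43 + 21, so a_2 = 1
43 = 2·21 + 1, so a_3 = 2
21 = 21·1 + 0, so a_4 = 21

[12; 3, 1, 2, 21]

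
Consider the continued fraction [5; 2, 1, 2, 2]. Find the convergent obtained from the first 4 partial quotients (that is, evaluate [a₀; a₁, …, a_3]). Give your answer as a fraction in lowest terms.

43/8

Start with 2.
1 + 1/(2/1) = 1 + 1/2 = 3/2
2 + 1/(3/2) = 2 + 2/3 = 8/3
5 + 1/(8/3) = 5 + 3/8 = 43/8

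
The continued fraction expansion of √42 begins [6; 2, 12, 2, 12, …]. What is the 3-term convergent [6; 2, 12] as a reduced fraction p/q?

162/25

Build up convergents one term at a time:
a_0 = 6: 6/1
a_1 = 2: 13/2
a_2 = 12: 162/25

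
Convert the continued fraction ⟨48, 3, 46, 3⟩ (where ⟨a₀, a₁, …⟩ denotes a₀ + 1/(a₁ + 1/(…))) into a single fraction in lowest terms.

a_0 = 48: 48/1
a_1 = 3: 145/3
a_2 = 46: 6718/139
a_3 = 3: 20299/420

20299/420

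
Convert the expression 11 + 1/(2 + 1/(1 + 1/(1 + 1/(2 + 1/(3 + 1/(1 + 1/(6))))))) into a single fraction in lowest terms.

4395/386

Start with 6.
1 + 1/(6/1) = 1 + 1/6 = 7/6
3 + 1/(7/6) = 3 + 6/7 = 27/7
2 + 1/(27/7) = 2 + 7/27 = 61/27
1 + 1/(61/27) = 1 + 27/61 = 88/61
1 + 1/(88/61) = 1 + 61/88 = 149/88
2 + 1/(149/88) = 2 + 88/149 = 386/149
11 + 1/(386/149) = 11 + 149/386 = 4395/386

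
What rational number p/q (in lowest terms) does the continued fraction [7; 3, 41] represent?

909/124

Start with 41.
3 + 1/(41/1) = 3 + 1/41 = 124/41
7 + 1/(124/41) = 7 + 41/124 = 909/124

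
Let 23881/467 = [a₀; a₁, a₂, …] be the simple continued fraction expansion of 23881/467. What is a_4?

1

23881 = 51·467 + 64, so a_0 = 51
467 = 7·64 + 19, so a_1 = 7
64 = 3·19 + 7, so a_2 = 3
19 = 2·7 + 5, so a_3 = 2
7 = 1·5 + 2, so a_4 = 1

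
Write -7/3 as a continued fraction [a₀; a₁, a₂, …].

[-3; 1, 2]

Run the Euclidean algorithm, recording each quotient:
-7 = -3·3 + 2, so a_0 = -3
3 = 1·2 + 1, so a_1 = 1
2 = 2·1 + 0, so a_2 = 2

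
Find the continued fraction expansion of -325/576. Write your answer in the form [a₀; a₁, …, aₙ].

-325 = -1·576 + 251, so a_0 = -1
576 = 2·251 + 74, so a_1 = 2
251 = 3·74 + 29, so a_2 = 3
74 = 2·29 + 16, so a_3 = 2
29 = 1·16 + 13, so a_4 = 1
16 = 1·13 + 3, so a_5 = 1
13 = 4·3 + 1, so a_6 = 4
3 = 3·1 + 0, so a_7 = 3

[-1; 2, 3, 2, 1, 1, 4, 3]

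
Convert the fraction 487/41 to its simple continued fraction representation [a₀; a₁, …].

⌊487/41⌋ = 11, remainder 36
⌊41/36⌋ = 1, remainder 5
⌊36/5⌋ = 7, remainder 1
⌊5/1⌋ = 5, remainder 0

[11; 1, 7, 5]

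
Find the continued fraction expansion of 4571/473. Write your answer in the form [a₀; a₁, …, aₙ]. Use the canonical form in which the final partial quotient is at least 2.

4571 ÷ 473 → quotient 9, remainder 314
473 ÷ 314 → quotient 1, remainder 159
314 ÷ 159 → quotient 1, remainder 155
159 ÷ 155 → quotient 1, remainder 4
155 ÷ 4 → quotient 38, remainder 3
4 ÷ 3 → quotient 1, remainder 1
3 ÷ 1 → quotient 3, remainder 0

[9; 1, 1, 1, 38, 1, 3]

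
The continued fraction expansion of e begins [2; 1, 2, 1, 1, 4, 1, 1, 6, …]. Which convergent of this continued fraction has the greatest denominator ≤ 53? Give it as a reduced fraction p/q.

106/39

a_0 = 2: 2/1  (≤ bound)
a_1 = 1: 3/1  (≤ bound)
a_2 = 2: 8/3  (≤ bound)
a_3 = 1: 11/4  (≤ bound)
a_4 = 1: 19/7  (≤ bound)
a_5 = 4: 87/32  (≤ bound)
a_6 = 1: 106/39  (≤ bound)
a_7 = 1: 193/71  (> 53, stop)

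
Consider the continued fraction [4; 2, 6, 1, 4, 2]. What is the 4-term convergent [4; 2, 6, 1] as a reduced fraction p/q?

67/15

Starting at the tail and folding back:
Start with 1.
6 + 1/(1/1) = 6 + 1/1 = 7/1
2 + 1/(7/1) = 2 + 1/7 = 15/7
4 + 1/(15/7) = 4 + 7/15 = 67/15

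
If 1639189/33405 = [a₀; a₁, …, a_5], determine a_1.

14

1639189 = 49·33405 + 2344, so a_0 = 49
33405 = 14·2344 + 589, so a_1 = 14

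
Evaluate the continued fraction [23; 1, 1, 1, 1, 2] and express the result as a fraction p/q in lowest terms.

307/13

a_0 = 23: 23/1
a_1 = 1: 24/1
a_2 = 1: 47/2
a_3 = 1: 71/3
a_4 = 1: 118/5
a_5 = 2: 307/13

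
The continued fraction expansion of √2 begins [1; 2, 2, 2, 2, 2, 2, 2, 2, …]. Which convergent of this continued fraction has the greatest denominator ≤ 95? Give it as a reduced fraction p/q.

99/70

List convergents until the denominator exceeds the bound:
a_0 = 1: 1/1  (≤ bound)
a_1 = 2: 3/2  (≤ bound)
a_2 = 2: 7/5  (≤ bound)
a_3 = 2: 17/12  (≤ bound)
a_4 = 2: 41/29  (≤ bound)
a_5 = 2: 99/70  (≤ bound)
a_6 = 2: 239/169  (> 95, stop)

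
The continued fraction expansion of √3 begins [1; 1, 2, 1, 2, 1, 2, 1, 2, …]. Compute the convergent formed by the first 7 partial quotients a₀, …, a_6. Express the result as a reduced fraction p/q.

a_0 = 1: 1/1
a_1 = 1: 2/1
a_2 = 2: 5/3
a_3 = 1: 7/4
a_4 = 2: 19/11
a_5 = 1: 26/15
a_6 = 2: 71/41

71/41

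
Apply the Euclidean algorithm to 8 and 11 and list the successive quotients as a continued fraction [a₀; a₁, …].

[0; 1, 2, 1, 2]

Run the Euclidean algorithm, recording each quotient:
⌊8/11⌋ = 0, remainder 8
⌊11/8⌋ = 1, remainder 3
⌊8/3⌋ = 2, remainder 2
⌊3/2⌋ = 1, remainder 1
⌊2/1⌋ = 2, remainder 0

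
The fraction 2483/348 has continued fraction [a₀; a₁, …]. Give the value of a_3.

2

Run the Euclidean algorithm, recording each quotient:
2483 = 7·348 + 47, so a_0 = 7
348 = 7·47 + 19, so a_1 = 7
47 = 2·19 + 9, so a_2 = 2
19 = 2·9 + 1, so a_3 = 2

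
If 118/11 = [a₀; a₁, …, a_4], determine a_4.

2

118 = 10·11 + 8, so a_0 = 10
11 = 1·8 + 3, so a_1 = 1
8 = 2·3 + 2, so a_2 = 2
3 = 1·2 + 1, so a_3 = 1
2 = 2·1 + 0, so a_4 = 2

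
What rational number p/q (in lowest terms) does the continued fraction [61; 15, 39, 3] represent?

Start with 3.
39 + 1/(3/1) = 39 + 1/3 = 118/3
15 + 1/(118/3) = 15 + 3/118 = 1773/118
61 + 1/(1773/118) = 61 + 118/1773 = 108271/1773

108271/1773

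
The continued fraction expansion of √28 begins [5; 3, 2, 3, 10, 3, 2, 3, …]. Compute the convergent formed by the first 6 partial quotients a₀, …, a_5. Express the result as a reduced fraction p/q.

4048/765

Use the convergent recurrence hₖ = aₖ·hₖ₋₁ + hₖ₋₂ (and likewise for the denominators kₖ):
a_0 = 5: 5/1
a_1 = 3: 16/3
a_2 = 2: 37/7
a_3 = 3: 127/24
a_4 = 10: 1307/247
a_5 = 3: 4048/765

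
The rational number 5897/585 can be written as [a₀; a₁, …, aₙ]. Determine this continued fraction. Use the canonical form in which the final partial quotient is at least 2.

5897 ÷ 585 → quotient 10, remainder 47
585 ÷ 47 → quotient 12, remainder 21
47 ÷ 21 → quotient 2, remainder 5
21 ÷ 5 → quotient 4, remainder 1
5 ÷ 1 → quotient 5, remainder 0

[10; 12, 2, 4, 5]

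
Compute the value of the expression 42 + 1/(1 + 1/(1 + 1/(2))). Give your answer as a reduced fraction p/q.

a_0 = 42: 42/1
a_1 = 1: 43/1
a_2 = 1: 85/2
a_3 = 2: 213/5

213/5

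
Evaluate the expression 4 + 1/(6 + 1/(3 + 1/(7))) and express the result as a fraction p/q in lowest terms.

578/139

Start with 7.
3 + 1/(7/1) = 3 + 1/7 = 22/7
6 + 1/(22/7) = 6 + 7/22 = 139/22
4 + 1/(139/22) = 4 + 22/139 = 578/139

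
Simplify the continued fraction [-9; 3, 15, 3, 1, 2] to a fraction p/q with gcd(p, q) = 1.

-4467/515

Work from the innermost term outward:
Start with 2.
1 + 1/(2/1) = 1 + 1/2 = 3/2
3 + 1/(3/2) = 3 + 2/3 = 11/3
15 + 1/(11/3) = 15 + 3/11 = 168/11
3 + 1/(168/11) = 3 + 11/168 = 515/168
-9 + 1/(515/168) = -9 + 168/515 = -4467/515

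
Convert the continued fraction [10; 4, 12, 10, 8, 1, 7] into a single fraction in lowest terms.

Start with 7.
1 + 1/(7/1) = 1 + 1/7 = 8/7
8 + 1/(8/7) = 8 + 7/8 = 71/8
10 + 1/(71/8) = 10 + 8/71 = 718/71
12 + 1/(718/71) = 12 + 71/718 = 8687/718
4 + 1/(8687/718) = 4 + 718/8687 = 35466/8687
10 + 1/(35466/8687) = 10 + 8687/35466 = 363347/35466

363347/35466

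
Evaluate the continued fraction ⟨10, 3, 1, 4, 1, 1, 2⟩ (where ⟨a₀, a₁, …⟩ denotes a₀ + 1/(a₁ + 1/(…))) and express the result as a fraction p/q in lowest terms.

1098/107

Compute successive convergents:
a_0 = 10: 10/1
a_1 = 3: 31/3
a_2 = 1: 41/4
a_3 = 4: 195/19
a_4 = 1: 236/23
a_5 = 1: 431/42
a_6 = 2: 1098/107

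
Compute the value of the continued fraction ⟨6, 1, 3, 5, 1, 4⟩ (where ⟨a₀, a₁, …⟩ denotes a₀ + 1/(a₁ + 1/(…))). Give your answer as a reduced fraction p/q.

818/121

Start with 4.
1 + 1/(4/1) = 1 + 1/4 = 5/4
5 + 1/(5/4) = 5 + 4/5 = 29/5
3 + 1/(29/5) = 3 + 5/29 = 92/29
1 + 1/(92/29) = 1 + 29/92 = 121/92
6 + 1/(121/92) = 6 + 92/121 = 818/121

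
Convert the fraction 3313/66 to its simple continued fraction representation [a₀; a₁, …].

Repeatedly divide and take the remainder:
⌊3313/66⌋ = 50, remainder 13
⌊66/13⌋ = 5, remainder 1
⌊13/1⌋ = 13, remainder 0

[50; 5, 13]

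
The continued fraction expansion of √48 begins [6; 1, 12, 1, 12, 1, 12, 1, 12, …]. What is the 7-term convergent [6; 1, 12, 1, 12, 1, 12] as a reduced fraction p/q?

a_0 = 6: 6/1
a_1 = 1: 7/1
a_2 = 12: 90/13
a_3 = 1: 97/14
a_4 = 12: 1254/181
a_5 = 1: 1351/195
a_6 = 12: 17466/2521

17466/2521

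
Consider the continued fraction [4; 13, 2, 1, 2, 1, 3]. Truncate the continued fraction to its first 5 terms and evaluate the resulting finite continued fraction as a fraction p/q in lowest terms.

Starting at the tail and folding back:
Start with 2.
1 + 1/(2/1) = 1 + 1/2 = 3/2
2 + 1/(3/2) = 2 + 2/3 = 8/3
13 + 1/(8/3) = 13 + 3/8 = 107/8
4 + 1/(107/8) = 4 + 8/107 = 436/107

436/107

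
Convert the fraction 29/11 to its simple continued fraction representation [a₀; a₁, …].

[2; 1, 1, 1, 3]

29 = 2·11 + 7, so a_0 = 2
11 = 1·7 + 4, so a_1 = 1
7 = 1·4 + 3, so a_2 = 1
4 = 1·3 + 1, so a_3 = 1
3 = 3·1 + 0, so a_4 = 3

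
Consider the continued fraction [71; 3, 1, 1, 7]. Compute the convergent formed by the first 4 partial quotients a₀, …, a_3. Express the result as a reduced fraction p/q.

a_0 = 71: 71/1
a_1 = 3: 214/3
a_2 = 1: 285/4
a_3 = 1: 499/7

499/7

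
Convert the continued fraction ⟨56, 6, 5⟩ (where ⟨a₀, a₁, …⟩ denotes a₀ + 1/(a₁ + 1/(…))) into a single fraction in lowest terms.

a_0 = 56: 56/1
a_1 = 6: 337/6
a_2 = 5: 1741/31

1741/31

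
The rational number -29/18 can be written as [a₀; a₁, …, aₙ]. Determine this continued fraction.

Repeatedly divide and take the remainder:
-29 ÷ 18 → quotient -2, remainder 7
18 ÷ 7 → quotient 2, remainder 4
7 ÷ 4 → quotient 1, remainder 3
4 ÷ 3 → quotient 1, remainder 1
3 ÷ 1 → quotient 3, remainder 0

[-2; 2, 1, 1, 3]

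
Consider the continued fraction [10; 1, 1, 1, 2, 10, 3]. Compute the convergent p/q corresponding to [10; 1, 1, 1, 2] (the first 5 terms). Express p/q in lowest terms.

85/8

Starting at the tail and folding back:
Start with 2.
1 + 1/(2/1) = 1 + 1/2 = 3/2
1 + 1/(3/2) = 1 + 2/3 = 5/3
1 + 1/(5/3) = 1 + 3/5 = 8/5
10 + 1/(8/5) = 10 + 5/8 = 85/8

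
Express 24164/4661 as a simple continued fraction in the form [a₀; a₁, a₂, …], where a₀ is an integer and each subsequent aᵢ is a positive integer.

24164 ÷ 4661 → quotient 5, remainder 859
4661 ÷ 859 → quotient 5, remainder 366
859 ÷ 366 → quotient 2, remainder 127
366 ÷ 127 → quotient 2, remainder 112
127 ÷ 112 → quotient 1, remainder 15
112 ÷ 15 → quotient 7, remainder 7
15 ÷ 7 → quotient 2, remainder 1
7 ÷ 1 → quotient 7, remainder 0

[5; 5, 2, 2, 1, 7, 2, 7]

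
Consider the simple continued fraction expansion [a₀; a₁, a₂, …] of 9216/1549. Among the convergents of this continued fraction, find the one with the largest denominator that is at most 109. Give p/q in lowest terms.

a_0 = 5: 5/1  (≤ bound)
a_1 = 1: 6/1  (≤ bound)
a_2 = 18: 113/19  (≤ bound)
a_3 = 1: 119/20  (≤ bound)
a_4 = 6: 827/139  (> 109, stop)

119/20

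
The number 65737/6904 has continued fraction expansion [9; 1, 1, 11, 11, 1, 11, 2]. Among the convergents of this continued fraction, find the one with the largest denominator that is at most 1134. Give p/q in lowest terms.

List convergents until the denominator exceeds the bound:
a_0 = 9: 9/1  (≤ bound)
a_1 = 1: 10/1  (≤ bound)
a_2 = 1: 19/2  (≤ bound)
a_3 = 11: 219/23  (≤ bound)
a_4 = 11: 2428/255  (≤ bound)
a_5 = 1: 2647/278  (≤ bound)
a_6 = 11: 31545/3313  (> 1134, stop)

2647/278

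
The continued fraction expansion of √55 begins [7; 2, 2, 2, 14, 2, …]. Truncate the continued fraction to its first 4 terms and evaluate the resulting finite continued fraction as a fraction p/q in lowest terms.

89/12

Start with 2.
2 + 1/(2/1) = 2 + 1/2 = 5/2
2 + 1/(5/2) = 2 + 2/5 = 12/5
7 + 1/(12/5) = 7 + 5/12 = 89/12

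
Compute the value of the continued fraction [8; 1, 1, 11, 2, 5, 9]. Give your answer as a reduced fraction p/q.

20578/2415

Use the convergent recurrence hₖ = aₖ·hₖ₋₁ + hₖ₋₂ (and likewise for the denominators kₖ):
a_0 = 8: 8/1
a_1 = 1: 9/1
a_2 = 1: 17/2
a_3 = 11: 196/23
a_4 = 2: 409/48
a_5 = 5: 2241/263
a_6 = 9: 20578/2415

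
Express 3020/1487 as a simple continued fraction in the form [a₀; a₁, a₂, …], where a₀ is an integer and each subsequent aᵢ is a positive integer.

[2; 32, 3, 15]

3020 = 2·1487 + 46, so a_0 = 2
1487 = 32·46 + 15, so a_1 = 32
46 = 3·15 + 1, so a_2 = 3
15 = 15·1 + 0, so a_3 = 15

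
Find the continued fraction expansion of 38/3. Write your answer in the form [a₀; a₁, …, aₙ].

[12; 1, 2]

38 = 12·3 + 2, so a_0 = 12
3 = 1·2 + 1, so a_1 = 1
2 = 2·1 + 0, so a_2 = 2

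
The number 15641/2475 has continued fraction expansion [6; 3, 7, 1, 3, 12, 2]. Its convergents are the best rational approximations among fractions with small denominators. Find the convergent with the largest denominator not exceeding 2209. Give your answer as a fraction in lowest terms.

List convergents until the denominator exceeds the bound:
a_0 = 6: 6/1  (≤ bound)
a_1 = 3: 19/3  (≤ bound)
a_2 = 7: 139/22  (≤ bound)
a_3 = 1: 158/25  (≤ bound)
a_4 = 3: 613/97  (≤ bound)
a_5 = 12: 7514/1189  (≤ bound)
a_6 = 2: 15641/2475  (> 2209, stop)

7514/1189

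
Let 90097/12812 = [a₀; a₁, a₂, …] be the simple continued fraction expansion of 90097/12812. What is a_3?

Repeatedly divide and take the remainder:
90097 ÷ 12812 → quotient 7, remainder 413
12812 ÷ 413 → quotient 31, remainder 9
413 ÷ 9 → quotient 45, remainder 8
9 ÷ 8 → quotient 1, remainder 1

1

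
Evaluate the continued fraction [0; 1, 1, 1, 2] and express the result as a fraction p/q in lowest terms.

5/8

a_0 = 0: 0/1
a_1 = 1: 1/1
a_2 = 1: 1/2
a_3 = 1: 2/3
a_4 = 2: 5/8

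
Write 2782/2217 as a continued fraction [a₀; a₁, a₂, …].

[1; 3, 1, 12, 7, 6]

2782 = 1·2217 + 565, so a_0 = 1
2217 = 3·565 + 522, so a_1 = 3
565 = 1·522 + 43, so a_2 = 1
522 = 12·43 + 6, so a_3 = 12
43 = 7·6 + 1, so a_4 = 7
6 = 6·1 + 0, so a_5 = 6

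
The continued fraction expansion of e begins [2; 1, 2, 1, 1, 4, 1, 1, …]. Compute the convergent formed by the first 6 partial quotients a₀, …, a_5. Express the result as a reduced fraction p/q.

87/32

Work from the innermost term outward:
Start with 4.
1 + 1/(4/1) = 1 + 1/4 = 5/4
1 + 1/(5/4) = 1 + 4/5 = 9/5
2 + 1/(9/5) = 2 + 5/9 = 23/9
1 + 1/(23/9) = 1 + 9/23 = 32/23
2 + 1/(32/23) = 2 + 23/32 = 87/32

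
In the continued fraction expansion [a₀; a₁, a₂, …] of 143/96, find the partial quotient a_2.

143 = 1·96 + 47, so a_0 = 1
96 = 2·47 + 2, so a_1 = 2
47 = 23·2 + 1, so a_2 = 23

23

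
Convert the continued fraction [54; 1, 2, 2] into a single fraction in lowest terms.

383/7

Work from the innermost term outward:
Start with 2.
2 + 1/(2/1) = 2 + 1/2 = 5/2
1 + 1/(5/2) = 1 + 2/5 = 7/5
54 + 1/(7/5) = 54 + 5/7 = 383/7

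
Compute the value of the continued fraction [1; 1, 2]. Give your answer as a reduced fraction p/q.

Start with 2.
1 + 1/(2/1) = 1 + 1/2 = 3/2
1 + 1/(3/2) = 1 + 2/3 = 5/3

5/3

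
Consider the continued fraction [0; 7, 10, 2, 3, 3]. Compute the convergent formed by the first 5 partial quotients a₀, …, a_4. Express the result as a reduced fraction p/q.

73/518

Start with 3.
2 + 1/(3/1) = 2 + 1/3 = 7/3
10 + 1/(7/3) = 10 + 3/7 = 73/7
7 + 1/(73/7) = 7 + 7/73 = 518/73
0 + 1/(518/73) = 0 + 73/518 = 73/518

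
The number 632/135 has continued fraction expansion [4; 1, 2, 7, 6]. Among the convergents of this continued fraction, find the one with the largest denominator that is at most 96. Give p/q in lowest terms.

103/22

List convergents until the denominator exceeds the bound:
a_0 = 4: 4/1  (≤ bound)
a_1 = 1: 5/1  (≤ bound)
a_2 = 2: 14/3  (≤ bound)
a_3 = 7: 103/22  (≤ bound)
a_4 = 6: 632/135  (> 96, stop)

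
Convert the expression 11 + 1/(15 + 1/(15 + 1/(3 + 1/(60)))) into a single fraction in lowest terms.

462641/41806

Compute successive convergents:
a_0 = 11: 11/1
a_1 = 15: 166/15
a_2 = 15: 2501/226
a_3 = 3: 7669/693
a_4 = 60: 462641/41806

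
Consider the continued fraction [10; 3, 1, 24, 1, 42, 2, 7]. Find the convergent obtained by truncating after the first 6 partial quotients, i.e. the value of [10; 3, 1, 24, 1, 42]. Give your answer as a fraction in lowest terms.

Start with 42.
1 + 1/(42/1) = 1 + 1/42 = 43/42
24 + 1/(43/42) = 24 + 42/43 = 1074/43
1 + 1/(1074/43) = 1 + 43/1074 = 1117/1074
3 + 1/(1117/1074) = 3 + 1074/1117 = 4425/1117
10 + 1/(4425/1117) = 10 + 1117/4425 = 45367/4425

45367/4425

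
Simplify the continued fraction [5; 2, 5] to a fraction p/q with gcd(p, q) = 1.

60/11

Work from the innermost term outward:
Start with 5.
2 + 1/(5/1) = 2 + 1/5 = 11/5
5 + 1/(11/5) = 5 + 5/11 = 60/11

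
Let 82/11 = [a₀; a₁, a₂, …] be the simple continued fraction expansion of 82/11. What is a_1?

2

⌊82/11⌋ = 7, remainder 5
⌊11/5⌋ = 2, remainder 1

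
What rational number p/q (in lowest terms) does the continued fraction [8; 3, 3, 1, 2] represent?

299/36

a_0 = 8: 8/1
a_1 = 3: 25/3
a_2 = 3: 83/10
a_3 = 1: 108/13
a_4 = 2: 299/36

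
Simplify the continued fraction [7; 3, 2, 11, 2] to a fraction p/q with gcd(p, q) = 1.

1217/167

a_0 = 7: 7/1
a_1 = 3: 22/3
a_2 = 2: 51/7
a_3 = 11: 583/80
a_4 = 2: 1217/167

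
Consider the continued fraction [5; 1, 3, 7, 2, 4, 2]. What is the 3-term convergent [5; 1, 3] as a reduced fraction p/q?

23/4

Start with 3.
1 + 1/(3/1) = 1 + 1/3 = 4/3
5 + 1/(4/3) = 5 + 3/4 = 23/4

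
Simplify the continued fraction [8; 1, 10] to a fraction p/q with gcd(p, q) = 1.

98/11

Starting at the tail and folding back:
Start with 10.
1 + 1/(10/1) = 1 + 1/10 = 11/10
8 + 1/(11/10) = 8 + 10/11 = 98/11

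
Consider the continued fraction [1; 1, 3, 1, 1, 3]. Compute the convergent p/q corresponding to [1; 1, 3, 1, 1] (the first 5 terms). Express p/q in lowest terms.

Use the convergent recurrence hₖ = aₖ·hₖ₋₁ + hₖ₋₂ (and likewise for the denominators kₖ):
a_0 = 1: 1/1
a_1 = 1: 2/1
a_2 = 3: 7/4
a_3 = 1: 9/5
a_4 = 1: 16/9

16/9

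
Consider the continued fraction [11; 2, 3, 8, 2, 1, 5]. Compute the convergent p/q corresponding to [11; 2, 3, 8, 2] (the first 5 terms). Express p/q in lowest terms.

1406/123

a_0 = 11: 11/1
a_1 = 2: 23/2
a_2 = 3: 80/7
a_3 = 8: 663/58
a_4 = 2: 1406/123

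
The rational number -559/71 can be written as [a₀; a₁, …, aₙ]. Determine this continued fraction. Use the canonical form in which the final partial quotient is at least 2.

Run the Euclidean algorithm, recording each quotient:
-559 = -8·71 + 9, so a_0 = -8
71 = 7·9 + 8, so a_1 = 7
9 = 1·8 + 1, so a_2 = 1
8 = 8·1 + 0, so a_3 = 8

[-8; 7, 1, 8]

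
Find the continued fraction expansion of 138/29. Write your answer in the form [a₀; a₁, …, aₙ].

138 ÷ 29 → quotient 4, remainder 22
29 ÷ 22 → quotient 1, remainder 7
22 ÷ 7 → quotient 3, remainder 1
7 ÷ 1 → quotient 7, remainder 0

[4; 1, 3, 7]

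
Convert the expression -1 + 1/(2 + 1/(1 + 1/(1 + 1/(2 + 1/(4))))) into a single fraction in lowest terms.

-35/57

a_0 = -1: -1/1
a_1 = 2: -1/2
a_2 = 1: -2/3
a_3 = 1: -3/5
a_4 = 2: -8/13
a_5 = 4: -35/57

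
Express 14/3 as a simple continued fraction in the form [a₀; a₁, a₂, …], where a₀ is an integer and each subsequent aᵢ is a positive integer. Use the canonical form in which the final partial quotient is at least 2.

[4; 1, 2]

⌊14/3⌋ = 4, remainder 2
⌊3/2⌋ = 1, remainder 1
⌊2/1⌋ = 2, remainder 0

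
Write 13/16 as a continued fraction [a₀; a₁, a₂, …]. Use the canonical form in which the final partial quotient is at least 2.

[0; 1, 4, 3]

Apply division with remainder until the remainder is 0:
13 ÷ 16 → quotient 0, remainder 13
16 ÷ 13 → quotient 1, remainder 3
13 ÷ 3 → quotient 4, remainder 1
3 ÷ 1 → quotient 3, remainder 0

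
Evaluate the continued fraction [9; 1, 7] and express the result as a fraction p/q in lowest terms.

79/8

Collapse the nested fraction from the inside out:
Start with 7.
1 + 1/(7/1) = 1 + 1/7 = 8/7
9 + 1/(8/7) = 9 + 7/8 = 79/8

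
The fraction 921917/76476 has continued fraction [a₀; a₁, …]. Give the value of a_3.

⌊921917/76476⌋ = 12, remainder 4205
⌊76476/4205⌋ = 18, remainder 786
⌊4205/786⌋ = 5, remainder 275
⌊786/275⌋ = 2, remainder 236

2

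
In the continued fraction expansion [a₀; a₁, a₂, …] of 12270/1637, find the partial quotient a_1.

2

⌊12270/1637⌋ = 7, remainder 811
⌊1637/811⌋ = 2, remainder 15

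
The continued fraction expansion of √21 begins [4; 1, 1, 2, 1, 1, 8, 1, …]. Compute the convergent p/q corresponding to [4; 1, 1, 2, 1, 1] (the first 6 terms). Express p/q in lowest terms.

a_0 = 4: 4/1
a_1 = 1: 5/1
a_2 = 1: 9/2
a_3 = 2: 23/5
a_4 = 1: 32/7
a_5 = 1: 55/12

55/12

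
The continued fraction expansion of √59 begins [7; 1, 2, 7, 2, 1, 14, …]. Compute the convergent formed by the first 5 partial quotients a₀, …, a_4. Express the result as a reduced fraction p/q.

361/47

Collapse the nested fraction from the inside out:
Start with 2.
7 + 1/(2/1) = 7 + 1/2 = 15/2
2 + 1/(15/2) = 2 + 2/15 = 32/15
1 + 1/(32/15) = 1 + 15/32 = 47/32
7 + 1/(47/32) = 7 + 32/47 = 361/47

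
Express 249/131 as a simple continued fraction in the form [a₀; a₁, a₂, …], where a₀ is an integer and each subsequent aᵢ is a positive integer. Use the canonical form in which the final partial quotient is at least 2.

[1; 1, 9, 13]

249 = 1·131 + 118, so a_0 = 1
131 = 1·118 + 13, so a_1 = 1
118 = 9·13 + 1, so a_2 = 9
13 = 13·1 + 0, so a_3 = 13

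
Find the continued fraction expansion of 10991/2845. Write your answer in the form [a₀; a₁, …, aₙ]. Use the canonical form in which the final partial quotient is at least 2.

[3; 1, 6, 3, 5, 3, 3, 2]

Apply division with remainder until the remainder is 0:
10991 = 3·2845 + 2456, so a_0 = 3
2845 = 1·2456 + 389, so a_1 = 1
2456 = 6·389 + 122, so a_2 = 6
389 = 3·122 + 23, so a_3 = 3
122 = 5·23 + 7, so a_4 = 5
23 = 3·7 + 2, so a_5 = 3
7 = 3·2 + 1, so a_6 = 3
2 = 2·1 + 0, so a_7 = 2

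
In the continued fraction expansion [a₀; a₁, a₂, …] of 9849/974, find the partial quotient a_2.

9849 ÷ 974 → quotient 10, remainder 109
974 ÷ 109 → quotient 8, remainder 102
109 ÷ 102 → quotient 1, remainder 7

1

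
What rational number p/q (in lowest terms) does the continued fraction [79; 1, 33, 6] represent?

a_0 = 79: 79/1
a_1 = 1: 80/1
a_2 = 33: 2719/34
a_3 = 6: 16394/205

16394/205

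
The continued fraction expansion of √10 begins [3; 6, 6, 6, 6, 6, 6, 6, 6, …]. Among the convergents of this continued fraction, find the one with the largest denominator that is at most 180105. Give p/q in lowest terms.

168717/53353

a_0 = 3: 3/1  (≤ bound)
a_1 = 6: 19/6  (≤ bound)
a_2 = 6: 117/37  (≤ bound)
a_3 = 6: 721/228  (≤ bound)
a_4 = 6: 4443/1405  (≤ bound)
a_5 = 6: 27379/8658  (≤ bound)
a_6 = 6: 168717/53353  (≤ bound)
a_7 = 6: 1039681/328776  (> 180105, stop)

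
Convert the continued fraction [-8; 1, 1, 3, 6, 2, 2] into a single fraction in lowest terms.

-1739/234

Start with 2.
2 + 1/(2/1) = 2 + 1/2 = 5/2
6 + 1/(5/2) = 6 + 2/5 = 32/5
3 + 1/(32/5) = 3 + 5/32 = 101/32
1 + 1/(101/32) = 1 + 32/101 = 133/101
1 + 1/(133/101) = 1 + 101/133 = 234/133
-8 + 1/(234/133) = -8 + 133/234 = -1739/234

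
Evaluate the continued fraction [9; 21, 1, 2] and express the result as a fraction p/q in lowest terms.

588/65

Compute successive convergents:
a_0 = 9: 9/1
a_1 = 21: 190/21
a_2 = 1: 199/22
a_3 = 2: 588/65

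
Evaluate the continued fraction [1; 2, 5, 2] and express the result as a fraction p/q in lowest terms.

35/24

Start with 2.
5 + 1/(2/1) = 5 + 1/2 = 11/2
2 + 1/(11/2) = 2 + 2/11 = 24/11
1 + 1/(24/11) = 1 + 11/24 = 35/24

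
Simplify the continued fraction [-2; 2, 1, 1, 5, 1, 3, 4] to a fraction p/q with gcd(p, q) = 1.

-869/541

a_0 = -2: -2/1
a_1 = 2: -3/2
a_2 = 1: -5/3
a_3 = 1: -8/5
a_4 = 5: -45/28
a_5 = 1: -53/33
a_6 = 3: -204/127
a_7 = 4: -869/541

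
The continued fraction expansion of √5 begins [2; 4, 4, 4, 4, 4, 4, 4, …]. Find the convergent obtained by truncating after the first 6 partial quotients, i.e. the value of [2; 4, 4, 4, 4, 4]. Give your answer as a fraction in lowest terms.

2889/1292

a_0 = 2: 2/1
a_1 = 4: 9/4
a_2 = 4: 38/17
a_3 = 4: 161/72
a_4 = 4: 682/305
a_5 = 4: 2889/1292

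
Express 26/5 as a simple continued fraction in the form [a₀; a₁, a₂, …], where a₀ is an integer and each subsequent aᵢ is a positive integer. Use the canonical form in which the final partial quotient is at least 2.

26 ÷ 5 → quotient 5, remainder 1
5 ÷ 1 → quotient 5, remainder 0

[5; 5]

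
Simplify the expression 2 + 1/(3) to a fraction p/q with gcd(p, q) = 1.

Build up convergents one term at a time:
a_0 = 2: 2/1
a_1 = 3: 7/3

7/3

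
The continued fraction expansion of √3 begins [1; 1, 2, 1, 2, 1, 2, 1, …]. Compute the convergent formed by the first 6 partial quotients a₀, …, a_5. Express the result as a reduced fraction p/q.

Starting at the tail and folding back:
Start with 1.
2 + 1/(1/1) = 2 + 1/1 = 3/1
1 + 1/(3/1) = 1 + 1/3 = 4/3
2 + 1/(4/3) = 2 + 3/4 = 11/4
1 + 1/(11/4) = 1 + 4/11 = 15/11
1 + 1/(15/11) = 1 + 11/15 = 26/15

26/15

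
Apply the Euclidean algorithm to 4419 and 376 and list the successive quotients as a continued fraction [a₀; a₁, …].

[11; 1, 3, 23, 4]

⌊4419/376⌋ = 11, remainder 283
⌊376/283⌋ = 1, remainder 93
⌊283/93⌋ = 3, remainder 4
⌊93/4⌋ = 23, remainder 1
⌊4/1⌋ = 4, remainder 0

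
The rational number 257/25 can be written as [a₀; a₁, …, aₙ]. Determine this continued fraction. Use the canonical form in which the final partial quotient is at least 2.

⌊257/25⌋ = 10, remainder 7
⌊25/7⌋ = 3, remainder 4
⌊7/4⌋ = 1, remainder 3
⌊4/3⌋ = 1, remainder 1
⌊3/1⌋ = 3, remainder 0

[10; 3, 1, 1, 3]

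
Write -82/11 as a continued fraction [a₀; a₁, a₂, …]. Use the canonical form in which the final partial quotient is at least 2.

[-8; 1, 1, 5]

-82 = -8·11 + 6, so a_0 = -8
11 = 1·6 + 5, so a_1 = 1
6 = 1·5 + 1, so a_2 = 1
5 = 5·1 + 0, so a_3 = 5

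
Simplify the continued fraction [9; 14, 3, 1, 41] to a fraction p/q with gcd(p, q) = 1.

21587/2380

Start with 41.
1 + 1/(41/1) = 1 + 1/41 = 42/41
3 + 1/(42/41) = 3 + 41/42 = 167/42
14 + 1/(167/42) = 14 + 42/167 = 2380/167
9 + 1/(2380/167) = 9 + 167/2380 = 21587/2380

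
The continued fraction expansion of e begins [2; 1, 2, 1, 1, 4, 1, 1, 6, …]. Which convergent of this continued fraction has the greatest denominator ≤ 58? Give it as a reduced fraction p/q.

a_0 = 2: 2/1  (≤ bound)
a_1 = 1: 3/1  (≤ bound)
a_2 = 2: 8/3  (≤ bound)
a_3 = 1: 11/4  (≤ bound)
a_4 = 1: 19/7  (≤ bound)
a_5 = 4: 87/32  (≤ bound)
a_6 = 1: 106/39  (≤ bound)
a_7 = 1: 193/71  (> 58, stop)

106/39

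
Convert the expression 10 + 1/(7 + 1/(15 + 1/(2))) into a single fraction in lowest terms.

a_0 = 10: 10/1
a_1 = 7: 71/7
a_2 = 15: 1075/106
a_3 = 2: 2221/219

2221/219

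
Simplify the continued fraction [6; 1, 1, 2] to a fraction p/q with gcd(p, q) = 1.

33/5

Start with 2.
1 + 1/(2/1) = 1 + 1/2 = 3/2
1 + 1/(3/2) = 1 + 2/3 = 5/3
6 + 1/(5/3) = 6 + 3/5 = 33/5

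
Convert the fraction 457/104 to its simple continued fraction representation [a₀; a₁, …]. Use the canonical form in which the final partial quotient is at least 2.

[4; 2, 1, 1, 6, 3]

457 = 4·104 + 41, so a_0 = 4
104 = 2·41 + 22, so a_1 = 2
41 = 1·22 + 19, so a_2 = 1
22 = 1·19 + 3, so a_3 = 1
19 = 6·3 + 1, so a_4 = 6
3 = 3·1 + 0, so a_5 = 3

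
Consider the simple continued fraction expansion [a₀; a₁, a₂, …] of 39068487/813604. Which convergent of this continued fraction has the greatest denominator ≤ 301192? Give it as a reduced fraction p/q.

a_0 = 48: 48/1  (≤ bound)
a_1 = 52: 2497/52  (≤ bound)
a_2 = 1: 2545/53  (≤ bound)
a_3 = 1: 5042/105  (≤ bound)
a_4 = 32: 163889/3413  (≤ bound)
a_5 = 1: 168931/3518  (≤ bound)
a_6 = 3: 670682/13967  (≤ bound)
a_7 = 58: 39068487/813604  (> 301192, stop)

670682/13967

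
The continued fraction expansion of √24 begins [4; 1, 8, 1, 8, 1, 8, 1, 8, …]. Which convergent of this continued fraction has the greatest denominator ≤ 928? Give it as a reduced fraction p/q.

4316/881

a_0 = 4: 4/1  (≤ bound)
a_1 = 1: 5/1  (≤ bound)
a_2 = 8: 44/9  (≤ bound)
a_3 = 1: 49/10  (≤ bound)
a_4 = 8: 436/89  (≤ bound)
a_5 = 1: 485/99  (≤ bound)
a_6 = 8: 4316/881  (≤ bound)
a_7 = 1: 4801/980  (> 928, stop)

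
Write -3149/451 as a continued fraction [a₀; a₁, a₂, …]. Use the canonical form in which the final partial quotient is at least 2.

⌊-3149/451⌋ = -7, remainder 8
⌊451/8⌋ = 56, remainder 3
⌊8/3⌋ = 2, remainder 2
⌊3/2⌋ = 1, remainder 1
⌊2/1⌋ = 2, remainder 0

[-7; 56, 2, 1, 2]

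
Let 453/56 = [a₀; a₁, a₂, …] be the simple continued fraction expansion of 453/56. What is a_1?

11

⌊453/56⌋ = 8, remainder 5
⌊56/5⌋ = 11, remainder 1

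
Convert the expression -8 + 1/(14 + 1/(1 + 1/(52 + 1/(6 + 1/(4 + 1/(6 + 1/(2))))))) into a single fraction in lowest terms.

-2129189/268388

a_0 = -8: -8/1
a_1 = 14: -111/14
a_2 = 1: -119/15
a_3 = 52: -6299/794
a_4 = 6: -37913/4779
a_5 = 4: -157951/19910
a_6 = 6: -985619/124239
a_7 = 2: -2129189/268388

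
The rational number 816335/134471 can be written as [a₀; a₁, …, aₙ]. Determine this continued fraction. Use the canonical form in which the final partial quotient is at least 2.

[6; 14, 7, 14, 3, 4, 7]

Repeatedly divide and take the remainder:
816335 ÷ 134471 → quotient 6, remainder 9509
134471 ÷ 9509 → quotient 14, remainder 1345
9509 ÷ 1345 → quotient 7, remainder 94
1345 ÷ 94 → quotient 14, remainder 29
94 ÷ 29 → quotient 3, remainder 7
29 ÷ 7 → quotient 4, remainder 1
7 ÷ 1 → quotient 7, remainder 0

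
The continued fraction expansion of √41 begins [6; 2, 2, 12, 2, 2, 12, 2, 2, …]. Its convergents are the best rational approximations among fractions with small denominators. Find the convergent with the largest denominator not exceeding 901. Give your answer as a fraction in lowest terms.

List convergents until the denominator exceeds the bound:
a_0 = 6: 6/1  (≤ bound)
a_1 = 2: 13/2  (≤ bound)
a_2 = 2: 32/5  (≤ bound)
a_3 = 12: 397/62  (≤ bound)
a_4 = 2: 826/129  (≤ bound)
a_5 = 2: 2049/320  (≤ bound)
a_6 = 12: 25414/3969  (> 901, stop)

2049/320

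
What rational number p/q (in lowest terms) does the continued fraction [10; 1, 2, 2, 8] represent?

632/59

a_0 = 10: 10/1
a_1 = 1: 11/1
a_2 = 2: 32/3
a_3 = 2: 75/7
a_4 = 8: 632/59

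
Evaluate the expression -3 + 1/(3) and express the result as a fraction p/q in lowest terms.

Start with 3.
-3 + 1/(3/1) = -3 + 1/3 = -8/3

-8/3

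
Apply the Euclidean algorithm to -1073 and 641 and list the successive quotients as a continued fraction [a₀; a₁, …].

Repeatedly divide and take the remainder:
⌊-1073/641⌋ = -2, remainder 209
⌊641/209⌋ = 3, remainder 14
⌊209/14⌋ = 14, remainder 13
⌊14/13⌋ = 1, remainder 1
⌊13/1⌋ = 13, remainder 0

[-2; 3, 14, 1, 13]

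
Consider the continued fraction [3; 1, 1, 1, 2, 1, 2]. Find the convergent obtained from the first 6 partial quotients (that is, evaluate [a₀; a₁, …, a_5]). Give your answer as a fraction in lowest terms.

Start with 1.
2 + 1/(1/1) = 2 + 1/1 = 3/1
1 + 1/(3/1) = 1 + 1/3 = 4/3
1 + 1/(4/3) = 1 + 3/4 = 7/4
1 + 1/(7/4) = 1 + 4/7 = 11/7
3 + 1/(11/7) = 3 + 7/11 = 40/11

40/11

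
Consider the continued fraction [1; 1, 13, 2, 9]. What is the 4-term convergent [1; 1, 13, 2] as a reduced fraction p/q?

56/29

Start with 2.
13 + 1/(2/1) = 13 + 1/2 = 27/2
1 + 1/(27/2) = 1 + 2/27 = 29/27
1 + 1/(29/27) = 1 + 27/29 = 56/29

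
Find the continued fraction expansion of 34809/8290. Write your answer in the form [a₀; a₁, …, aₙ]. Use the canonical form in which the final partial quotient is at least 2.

[4; 5, 36, 1, 1, 1, 4, 3]

⌊34809/8290⌋ = 4, remainder 1649
⌊8290/1649⌋ = 5, remainder 45
⌊1649/45⌋ = 36, remainder 29
⌊45/29⌋ = 1, remainder 16
⌊29/16⌋ = 1, remainder 13
⌊16/13⌋ = 1, remainder 3
⌊13/3⌋ = 4, remainder 1
⌊3/1⌋ = 3, remainder 0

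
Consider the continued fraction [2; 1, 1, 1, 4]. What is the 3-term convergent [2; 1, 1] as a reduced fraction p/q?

5/2

Build up convergents one term at a time:
a_0 = 2: 2/1
a_1 = 1: 3/1
a_2 = 1: 5/2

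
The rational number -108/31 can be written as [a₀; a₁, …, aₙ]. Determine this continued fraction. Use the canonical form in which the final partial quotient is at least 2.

[-4; 1, 1, 15]

⌊-108/31⌋ = -4, remainder 16
⌊31/16⌋ = 1, remainder 15
⌊16/15⌋ = 1, remainder 1
⌊15/1⌋ = 15, remainder 0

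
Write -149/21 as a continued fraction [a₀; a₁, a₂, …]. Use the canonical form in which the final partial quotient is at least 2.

Apply division with remainder until the remainder is 0:
-149 = -8·21 + 19, so a_0 = -8
21 = 1·19 + 2, so a_1 = 1
19 = 9·2 + 1, so a_2 = 9
2 = 2·1 + 0, so a_3 = 2

[-8; 1, 9, 2]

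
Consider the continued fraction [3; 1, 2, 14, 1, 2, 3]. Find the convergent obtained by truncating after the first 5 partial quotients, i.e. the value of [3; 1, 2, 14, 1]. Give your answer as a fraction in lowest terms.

Work from the innermost term outward:
Start with 1.
14 + 1/(1/1) = 14 + 1/1 = 15/1
2 + 1/(15/1) = 2 + 1/15 = 31/15
1 + 1/(31/15) = 1 + 15/31 = 46/31
3 + 1/(46/31) = 3 + 31/46 = 169/46

169/46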